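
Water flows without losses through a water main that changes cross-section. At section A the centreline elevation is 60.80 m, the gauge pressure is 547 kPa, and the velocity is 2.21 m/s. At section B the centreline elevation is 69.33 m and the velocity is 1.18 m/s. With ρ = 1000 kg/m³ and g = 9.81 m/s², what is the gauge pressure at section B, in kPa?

P₂ ≈ 465 kPa

Pressure head at A: ψ₁ = P₁/(ρg) = 547×1000 / (1000 × 9.81) = 55.76 m.
Velocity heads: v₁²/2g = 2.21²/19.62 = 0.249 m; v₂²/2g = 1.18²/19.62 = 0.071 m.
Total head H = z₁ + ψ₁ + v₁²/2g = 60.80 + 55.76 + 0.249 = 116.81 m.
ψ₂ = H − z₂ − v₂²/2g = 116.81 − 69.33 − 0.071 = 47.41 m.
P₂ = ρgψ₂ = 1000 × 9.81 × 47.41 ≈ 465 kPa.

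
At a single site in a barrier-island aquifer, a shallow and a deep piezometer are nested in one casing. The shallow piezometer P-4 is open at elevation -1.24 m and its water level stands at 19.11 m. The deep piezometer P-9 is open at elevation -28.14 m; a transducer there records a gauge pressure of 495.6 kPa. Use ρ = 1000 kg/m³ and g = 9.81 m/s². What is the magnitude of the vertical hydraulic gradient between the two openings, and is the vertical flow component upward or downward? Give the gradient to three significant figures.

|i_v| ≈ 0.122; vertical flow is upward

Total head at P-4: h = 19.11 m (water level in the standpipe).
Pressure head at P-9: ψ = P/(ρg) = 495.6×1000 / (1000 × 9.81) = 50.52 m.
Total head at P-9: h = z + ψ = -28.14 + 50.52 = 22.38 m.
Δh = h(P-4) − h(P-9) = 19.11 − 22.38 = -3.27 m.
Vertical separation Δz = -1.24 − (-28.14) = 26.90 m.
|i_v| = |Δh| / Δz = 3.27 / 26.90 = 0.122.
Head is higher in the deep piezometer, so vertical flow is upward (discharge condition).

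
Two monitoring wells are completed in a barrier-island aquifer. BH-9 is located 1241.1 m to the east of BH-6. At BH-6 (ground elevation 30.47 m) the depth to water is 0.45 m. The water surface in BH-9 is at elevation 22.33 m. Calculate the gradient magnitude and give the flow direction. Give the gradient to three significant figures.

Total head at BH-6: h = 30.47 − 0.45 = 30.02 m.
Total head at BH-9: h = 22.33 m (water level in the piezometer is the total head).
Head difference: h(BH-6) − h(BH-9) = 30.02 − 22.33 = 7.69 m.
Hydraulic gradient: i = |Δh| / L = 7.69 / 1241.1 = 0.00620.
Flow is from higher to lower head: from BH-6 toward BH-9, i.e. toward the east.

i ≈ 0.00620; groundwater flows toward the east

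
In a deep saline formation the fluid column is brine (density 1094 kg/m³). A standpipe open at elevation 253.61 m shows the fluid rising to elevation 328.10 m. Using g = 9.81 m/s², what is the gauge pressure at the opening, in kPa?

P ≈ 799 kPa

Pressure head ψ = h − z = 328.10 − 253.61 = 74.49 m.
P = ρgψ = 1094 × 9.81 × 74.49 = 799437 Pa ≈ 799 kPa.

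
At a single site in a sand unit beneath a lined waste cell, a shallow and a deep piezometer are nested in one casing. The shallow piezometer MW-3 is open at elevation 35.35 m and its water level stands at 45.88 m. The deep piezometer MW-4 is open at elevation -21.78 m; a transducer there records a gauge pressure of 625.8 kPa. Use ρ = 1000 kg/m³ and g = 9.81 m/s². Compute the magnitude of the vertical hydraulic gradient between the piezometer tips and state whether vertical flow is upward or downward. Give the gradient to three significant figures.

|i_v| ≈ 0.0677; vertical flow is downward

Total head at MW-3: h = 45.88 m (water level in the standpipe).
Pressure head at MW-4: ψ = P/(ρg) = 625.8×1000 / (1000 × 9.81) = 63.79 m.
Total head at MW-4: h = z + ψ = -21.78 + 63.79 = 42.01 m.
Δh = h(MW-3) − h(MW-4) = 45.88 − 42.01 = 3.87 m.
Vertical separation Δz = 35.35 − (-21.78) = 57.13 m.
|i_v| = |Δh| / Δz = 3.87 / 57.13 = 0.0677.
Head is higher in the shallow piezometer, so vertical flow is downward (recharge condition).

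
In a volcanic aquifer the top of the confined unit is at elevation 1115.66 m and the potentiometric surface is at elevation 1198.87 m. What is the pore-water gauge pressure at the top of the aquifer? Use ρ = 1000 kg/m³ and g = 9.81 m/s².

P ≈ 816 kPa

Pressure head at the aquifer top: ψ = h − z = 1198.87 − 1115.66 = 83.21 m.
P = ρgψ = 1000 × 9.81 × 83.21 = 816290 Pa ≈ 816 kPa.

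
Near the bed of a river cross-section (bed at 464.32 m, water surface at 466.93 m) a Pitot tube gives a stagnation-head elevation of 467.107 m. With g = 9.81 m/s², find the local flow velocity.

v ≈ 1.86 m/s

Near the bed, under hydrostatic conditions, the piezometric head (z + ψ) equals the free-surface elevation, 466.93 m.
Velocity head = total − piezometric = 467.107 − 466.93 = 0.177 m.
v = √(2g·h_v) = √(2 × 9.81 × 0.177) = 1.86 m/s.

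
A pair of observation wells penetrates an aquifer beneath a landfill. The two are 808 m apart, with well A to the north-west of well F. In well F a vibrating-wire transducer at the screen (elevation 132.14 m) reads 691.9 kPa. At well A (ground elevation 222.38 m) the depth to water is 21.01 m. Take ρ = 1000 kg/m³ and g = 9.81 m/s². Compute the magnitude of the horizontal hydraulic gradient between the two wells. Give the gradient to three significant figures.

Pressure head at well F: ψ = P/(ρg) = 691.9×1000 / (1000 × 9.81) = 70.53 m.
Total head at well F: h = z + ψ = 132.14 + 70.53 = 202.67 m.
Total head at well A: h = 222.38 − 21.01 = 201.37 m.
Head difference: h(well F) − h(well A) = 202.67 − 201.37 = 1.30 m.
Hydraulic gradient: i = |Δh| / L = 1.30 / 808 = 0.00161.

i ≈ 0.00161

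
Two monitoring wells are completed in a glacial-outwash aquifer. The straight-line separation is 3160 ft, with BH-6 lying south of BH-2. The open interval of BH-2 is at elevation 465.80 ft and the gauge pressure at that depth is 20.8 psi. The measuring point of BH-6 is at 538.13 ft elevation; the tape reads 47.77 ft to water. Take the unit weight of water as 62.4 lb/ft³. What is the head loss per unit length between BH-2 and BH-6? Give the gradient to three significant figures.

Pressure head at BH-2: ψ = 144·P/γ = 144 × 20.8 / 62.4 = 48.00 ft.
Total head at BH-2: h = z + ψ = 465.80 + 48.00 = 513.80 ft.
Total head at BH-6: h = 538.13 − 47.77 = 490.36 ft.
Head difference: h(BH-2) − h(BH-6) = 513.80 − 490.36 = 23.44 ft.
Hydraulic gradient: i = |Δh| / L = 23.44 / 3160 = 0.00742.

i ≈ 0.00742 ft/ft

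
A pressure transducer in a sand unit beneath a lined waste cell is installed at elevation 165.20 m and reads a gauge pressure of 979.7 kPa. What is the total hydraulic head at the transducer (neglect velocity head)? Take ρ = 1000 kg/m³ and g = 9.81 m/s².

ψ = P/(ρg) = 979.7×1000 / (1000 × 9.81) = 99.87 m.
h = z + ψ = 165.20 + 99.87 = 265.07 m.

h ≈ 265.07 m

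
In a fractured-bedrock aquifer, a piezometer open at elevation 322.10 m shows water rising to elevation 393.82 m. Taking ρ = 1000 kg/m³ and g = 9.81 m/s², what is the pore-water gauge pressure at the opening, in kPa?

P ≈ 704 kPa

Pressure head ψ = h − z = 393.82 − 322.10 = 71.72 m.
P = ρgψ = 1000 × 9.81 × 71.72 = 703573 Pa ≈ 704 kPa.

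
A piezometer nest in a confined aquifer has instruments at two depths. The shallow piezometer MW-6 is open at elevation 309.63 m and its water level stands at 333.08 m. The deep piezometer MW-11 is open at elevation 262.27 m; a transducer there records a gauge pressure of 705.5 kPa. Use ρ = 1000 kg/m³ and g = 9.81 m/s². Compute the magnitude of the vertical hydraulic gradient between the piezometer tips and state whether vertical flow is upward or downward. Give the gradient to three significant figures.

Total head at MW-6: h = 333.08 m (water level in the standpipe).
Pressure head at MW-11: ψ = P/(ρg) = 705.5×1000 / (1000 × 9.81) = 71.92 m.
Total head at MW-11: h = z + ψ = 262.27 + 71.92 = 334.19 m.
Δh = h(MW-6) − h(MW-11) = 333.08 − 334.19 = -1.11 m.
Vertical separation Δz = 309.63 − 262.27 = 47.36 m.
|i_v| = |Δh| / Δz = 1.11 / 47.36 = 0.0234.
Head is higher in the deep piezometer, so vertical flow is upward (discharge condition).

|i_v| ≈ 0.0234; vertical flow is upward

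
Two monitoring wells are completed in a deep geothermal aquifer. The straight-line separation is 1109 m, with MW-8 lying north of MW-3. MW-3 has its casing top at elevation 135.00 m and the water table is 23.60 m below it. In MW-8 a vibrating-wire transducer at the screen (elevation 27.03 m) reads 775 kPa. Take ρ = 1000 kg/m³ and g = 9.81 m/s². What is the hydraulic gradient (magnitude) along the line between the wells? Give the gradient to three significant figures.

i ≈ 0.00484

Total head at MW-3: h = 135.00 − 23.60 = 111.40 m.
Pressure head at MW-8: ψ = P/(ρg) = 775×1000 / (1000 × 9.81) = 79.00 m.
Total head at MW-8: h = z + ψ = 27.03 + 79.00 = 106.03 m.
Head difference: h(MW-3) − h(MW-8) = 111.40 − 106.03 = 5.37 m.
Hydraulic gradient: i = |Δh| / L = 5.37 / 1109 = 0.00484.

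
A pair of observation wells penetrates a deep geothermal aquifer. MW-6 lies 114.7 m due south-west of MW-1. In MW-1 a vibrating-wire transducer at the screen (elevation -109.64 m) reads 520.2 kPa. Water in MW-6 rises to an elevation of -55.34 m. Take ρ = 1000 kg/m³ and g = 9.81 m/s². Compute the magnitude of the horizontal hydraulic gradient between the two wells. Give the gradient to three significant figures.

i ≈ 0.0111

Pressure head at MW-1: ψ = P/(ρg) = 520.2×1000 / (1000 × 9.81) = 53.03 m.
Total head at MW-1: h = z + ψ = -109.64 + 53.03 = -56.61 m.
Total head at MW-6: h = -55.34 m (water level in the piezometer is the total head).
Head difference: h(MW-1) − h(MW-6) = -56.61 − (-55.34) = -1.27 m.
Hydraulic gradient: i = |Δh| / L = 1.27 / 114.7 = 0.0111.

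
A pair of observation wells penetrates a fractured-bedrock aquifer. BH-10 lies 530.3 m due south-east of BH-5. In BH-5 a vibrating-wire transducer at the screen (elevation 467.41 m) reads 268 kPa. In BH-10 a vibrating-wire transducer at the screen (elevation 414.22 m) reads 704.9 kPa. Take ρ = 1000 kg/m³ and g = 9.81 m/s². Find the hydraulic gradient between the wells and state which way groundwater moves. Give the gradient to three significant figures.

i ≈ 0.0163; groundwater flows toward the south-east

Pressure head at BH-5: ψ = P/(ρg) = 268×1000 / (1000 × 9.81) = 27.32 m.
Total head at BH-5: h = z + ψ = 467.41 + 27.32 = 494.73 m.
Pressure head at BH-10: ψ = P/(ρg) = 704.9×1000 / (1000 × 9.81) = 71.86 m.
Total head at BH-10: h = z + ψ = 414.22 + 71.86 = 486.08 m.
Head difference: h(BH-5) − h(BH-10) = 494.73 − 486.08 = 8.65 m.
Hydraulic gradient: i = |Δh| / L = 8.65 / 530.3 = 0.0163.
Flow is from higher to lower head: from BH-5 toward BH-10, i.e. toward the south-east.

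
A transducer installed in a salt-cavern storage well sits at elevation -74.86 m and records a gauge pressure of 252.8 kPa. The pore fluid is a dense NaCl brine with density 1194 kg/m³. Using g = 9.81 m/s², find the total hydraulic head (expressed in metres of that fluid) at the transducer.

ψ = P/(ρg) = 252.8×1000 / (1194 × 9.81) = 21.58 m.
h = z + ψ = -74.86 + 21.58 = -53.28 m.

h ≈ -53.28 m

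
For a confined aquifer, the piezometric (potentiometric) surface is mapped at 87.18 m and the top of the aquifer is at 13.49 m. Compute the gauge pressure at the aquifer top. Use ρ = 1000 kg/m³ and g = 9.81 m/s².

Pressure head at the aquifer top: ψ = h − z = 87.18 − 13.49 = 73.69 m.
P = ρgψ = 1000 × 9.81 × 73.69 = 722899 Pa ≈ 723 kPa.

P ≈ 723 kPa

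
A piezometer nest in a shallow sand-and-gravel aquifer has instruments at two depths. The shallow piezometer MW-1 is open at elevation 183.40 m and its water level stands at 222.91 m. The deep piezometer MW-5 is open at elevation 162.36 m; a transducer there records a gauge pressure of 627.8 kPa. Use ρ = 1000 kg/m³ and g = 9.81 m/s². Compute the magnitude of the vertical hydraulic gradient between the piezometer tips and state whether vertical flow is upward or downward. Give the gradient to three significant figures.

Total head at MW-1: h = 222.91 m (water level in the standpipe).
Pressure head at MW-5: ψ = P/(ρg) = 627.8×1000 / (1000 × 9.81) = 64.00 m.
Total head at MW-5: h = z + ψ = 162.36 + 64.00 = 226.36 m.
Δh = h(MW-1) − h(MW-5) = 222.91 − 226.36 = -3.45 m.
Vertical separation Δz = 183.40 − 162.36 = 21.04 m.
|i_v| = |Δh| / Δz = 3.45 / 21.04 = 0.164.
Head is higher in the deep piezometer, so vertical flow is upward (discharge condition).

|i_v| ≈ 0.164; vertical flow is upward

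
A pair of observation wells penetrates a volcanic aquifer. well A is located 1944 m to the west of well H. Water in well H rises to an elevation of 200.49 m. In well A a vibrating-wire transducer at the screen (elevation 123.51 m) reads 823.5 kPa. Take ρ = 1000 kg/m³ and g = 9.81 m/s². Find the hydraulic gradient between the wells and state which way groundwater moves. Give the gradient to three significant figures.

i ≈ 0.00358; groundwater flows toward the east

Total head at well H: h = 200.49 m (water level in the piezometer is the total head).
Pressure head at well A: ψ = P/(ρg) = 823.5×1000 / (1000 × 9.81) = 83.94 m.
Total head at well A: h = z + ψ = 123.51 + 83.94 = 207.45 m.
Head difference: h(well H) − h(well A) = 200.49 − 207.45 = -6.96 m.
Hydraulic gradient: i = |Δh| / L = 6.96 / 1944 = 0.00358.
Flow is from higher to lower head: from well A toward well H, i.e. toward the east.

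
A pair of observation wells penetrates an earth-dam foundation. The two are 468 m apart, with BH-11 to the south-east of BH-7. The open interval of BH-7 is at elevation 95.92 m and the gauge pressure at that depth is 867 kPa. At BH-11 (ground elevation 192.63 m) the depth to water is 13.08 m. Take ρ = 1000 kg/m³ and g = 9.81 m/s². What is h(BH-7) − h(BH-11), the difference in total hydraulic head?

Pressure head at BH-7: ψ = P/(ρg) = 867×1000 / (1000 × 9.81) = 88.38 m.
Total head at BH-7: h = z + ψ = 95.92 + 88.38 = 184.30 m.
Total head at BH-11: h = 192.63 − 13.08 = 179.55 m.
Head difference: h(BH-7) − h(BH-11) = 184.30 − 179.55 = 4.75 m.

Δh ≈ 4.75 m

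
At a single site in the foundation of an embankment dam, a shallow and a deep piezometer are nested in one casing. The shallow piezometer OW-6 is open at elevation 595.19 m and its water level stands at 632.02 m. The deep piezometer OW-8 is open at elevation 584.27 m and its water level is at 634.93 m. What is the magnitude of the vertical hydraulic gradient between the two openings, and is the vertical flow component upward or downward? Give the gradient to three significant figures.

|i_v| ≈ 0.266; vertical flow is upward

Total head at OW-6: h = 632.02 m (water level in the standpipe).
Total head at OW-8: h = 634.93 m.
Δh = h(OW-6) − h(OW-8) = 632.02 − 634.93 = -2.91 m.
Vertical separation Δz = 595.19 − 584.27 = 10.92 m.
|i_v| = |Δh| / Δz = 2.91 / 10.92 = 0.266.
Head is higher in the deep piezometer, so vertical flow is upward (discharge condition).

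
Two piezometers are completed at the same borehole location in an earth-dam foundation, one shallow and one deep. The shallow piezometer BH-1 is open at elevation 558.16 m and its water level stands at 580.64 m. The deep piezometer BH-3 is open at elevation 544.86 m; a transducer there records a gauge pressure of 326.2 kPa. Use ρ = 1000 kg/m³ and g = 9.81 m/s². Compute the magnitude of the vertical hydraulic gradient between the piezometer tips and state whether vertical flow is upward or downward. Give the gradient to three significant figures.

|i_v| ≈ 0.190; vertical flow is downward

Total head at BH-1: h = 580.64 m (water level in the standpipe).
Pressure head at BH-3: ψ = P/(ρg) = 326.2×1000 / (1000 × 9.81) = 33.25 m.
Total head at BH-3: h = z + ψ = 544.86 + 33.25 = 578.11 m.
Δh = h(BH-1) − h(BH-3) = 580.64 − 578.11 = 2.53 m.
Vertical separation Δz = 558.16 − 544.86 = 13.30 m.
|i_v| = |Δh| / Δz = 2.53 / 13.30 = 0.190.
Head is higher in the shallow piezometer, so vertical flow is downward (recharge condition).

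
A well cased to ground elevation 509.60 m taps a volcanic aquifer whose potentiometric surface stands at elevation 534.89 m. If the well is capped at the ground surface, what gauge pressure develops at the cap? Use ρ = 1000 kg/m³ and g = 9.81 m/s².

Head above the cap: Δh = 534.89 − 509.60 = 25.29 m.
P = ρgΔh = 1000 × 9.81 × 25.29 = 248095 Pa ≈ 248 kPa.

P ≈ 248 kPa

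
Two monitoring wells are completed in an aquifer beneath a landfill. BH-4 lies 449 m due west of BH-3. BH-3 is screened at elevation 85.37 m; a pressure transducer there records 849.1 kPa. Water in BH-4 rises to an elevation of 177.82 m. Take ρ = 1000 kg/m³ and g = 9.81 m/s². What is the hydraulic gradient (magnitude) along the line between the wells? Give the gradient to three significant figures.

i ≈ 0.0131

Pressure head at BH-3: ψ = P/(ρg) = 849.1×1000 / (1000 × 9.81) = 86.55 m.
Total head at BH-3: h = z + ψ = 85.37 + 86.55 = 171.92 m.
Total head at BH-4: h = 177.82 m (water level in the piezometer is the total head).
Head difference: h(BH-3) − h(BH-4) = 171.92 − 177.82 = -5.90 m.
Hydraulic gradient: i = |Δh| / L = 5.90 / 449 = 0.0131.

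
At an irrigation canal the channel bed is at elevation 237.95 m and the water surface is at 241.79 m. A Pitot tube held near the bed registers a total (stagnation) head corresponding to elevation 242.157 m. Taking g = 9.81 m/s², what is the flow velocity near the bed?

Near the bed, under hydrostatic conditions, the piezometric head (z + ψ) equals the free-surface elevation, 241.79 m.
Velocity head = total − piezometric = 242.157 − 241.79 = 0.367 m.
v = √(2g·h_v) = √(2 × 9.81 × 0.367) = 2.68 m/s.

v ≈ 2.68 m/s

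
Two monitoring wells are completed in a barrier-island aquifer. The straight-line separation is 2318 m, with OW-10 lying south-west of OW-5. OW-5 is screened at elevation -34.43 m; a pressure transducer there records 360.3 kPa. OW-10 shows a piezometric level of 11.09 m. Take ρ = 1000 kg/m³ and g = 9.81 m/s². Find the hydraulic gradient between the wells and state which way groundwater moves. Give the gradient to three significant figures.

i ≈ 0.00379; groundwater flows toward the north-east

Pressure head at OW-5: ψ = P/(ρg) = 360.3×1000 / (1000 × 9.81) = 36.73 m.
Total head at OW-5: h = z + ψ = -34.43 + 36.73 = 2.30 m.
Total head at OW-10: h = 11.09 m (water level in the piezometer is the total head).
Head difference: h(OW-5) − h(OW-10) = 2.30 − 11.09 = -8.79 m.
Hydraulic gradient: i = |Δh| / L = 8.79 / 2318 = 0.00379.
Flow is from higher to lower head: from OW-10 toward OW-5, i.e. toward the north-east.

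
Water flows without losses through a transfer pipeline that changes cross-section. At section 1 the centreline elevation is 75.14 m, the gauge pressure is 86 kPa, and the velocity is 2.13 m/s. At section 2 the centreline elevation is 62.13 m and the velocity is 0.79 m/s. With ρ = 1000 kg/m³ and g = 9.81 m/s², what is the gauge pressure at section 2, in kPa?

Pressure head at 1: ψ₁ = P₁/(ρg) = 86×1000 / (1000 × 9.81) = 8.77 m.
Velocity heads: v₁²/2g = 2.13²/19.62 = 0.231 m; v₂²/2g = 0.79²/19.62 = 0.032 m.
Total head H = z₁ + ψ₁ + v₁²/2g = 75.14 + 8.77 + 0.231 = 84.14 m.
ψ₂ = H − z₂ − v₂²/2g = 84.14 − 62.13 − 0.032 = 21.98 m.
P₂ = ρgψ₂ = 1000 × 9.81 × 21.98 ≈ 216 kPa.

P₂ ≈ 216 kPa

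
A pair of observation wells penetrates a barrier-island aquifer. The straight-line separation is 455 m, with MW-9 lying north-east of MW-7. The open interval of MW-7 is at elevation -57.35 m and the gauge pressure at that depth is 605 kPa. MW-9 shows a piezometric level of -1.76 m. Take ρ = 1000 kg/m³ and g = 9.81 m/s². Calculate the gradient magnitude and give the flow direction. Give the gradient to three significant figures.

i ≈ 0.0134; groundwater flows toward the north-east

Pressure head at MW-7: ψ = P/(ρg) = 605×1000 / (1000 × 9.81) = 61.67 m.
Total head at MW-7: h = z + ψ = -57.35 + 61.67 = 4.32 m.
Total head at MW-9: h = -1.76 m (water level in the piezometer is the total head).
Head difference: h(MW-7) − h(MW-9) = 4.32 − (-1.76) = 6.08 m.
Hydraulic gradient: i = |Δh| / L = 6.08 / 455 = 0.0134.
Flow is from higher to lower head: from MW-7 toward MW-9, i.e. toward the north-east.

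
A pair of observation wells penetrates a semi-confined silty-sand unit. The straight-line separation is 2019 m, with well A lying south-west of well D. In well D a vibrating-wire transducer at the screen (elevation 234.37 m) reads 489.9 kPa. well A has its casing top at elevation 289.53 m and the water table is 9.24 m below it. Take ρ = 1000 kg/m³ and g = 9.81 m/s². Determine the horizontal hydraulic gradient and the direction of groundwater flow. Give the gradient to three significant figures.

Pressure head at well D: ψ = P/(ρg) = 489.9×1000 / (1000 × 9.81) = 49.94 m.
Total head at well D: h = z + ψ = 234.37 + 49.94 = 284.31 m.
Total head at well A: h = 289.53 − 9.24 = 280.29 m.
Head difference: h(well D) − h(well A) = 284.31 − 280.29 = 4.02 m.
Hydraulic gradient: i = |Δh| / L = 4.02 / 2019 = 0.00199.
Flow is from higher to lower head: from well D toward well A, i.e. toward the south-west.

i ≈ 0.00199; groundwater flows toward the south-west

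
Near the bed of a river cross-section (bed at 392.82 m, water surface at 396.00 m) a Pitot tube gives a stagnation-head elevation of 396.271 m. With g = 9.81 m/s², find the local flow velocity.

v ≈ 2.31 m/s

Near the bed, under hydrostatic conditions, the piezometric head (z + ψ) equals the free-surface elevation, 396.00 m.
Velocity head = total − piezometric = 396.271 − 396.00 = 0.271 m.
v = √(2g·h_v) = √(2 × 9.81 × 0.271) = 2.31 m/s.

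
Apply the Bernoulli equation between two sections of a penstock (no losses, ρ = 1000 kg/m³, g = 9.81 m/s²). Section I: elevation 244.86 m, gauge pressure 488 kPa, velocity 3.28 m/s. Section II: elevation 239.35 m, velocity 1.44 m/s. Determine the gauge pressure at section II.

P₂ ≈ 546 kPa

Pressure head at I: ψ₁ = P₁/(ρg) = 488×1000 / (1000 × 9.81) = 49.75 m.
Velocity heads: v₁²/2g = 3.28²/19.62 = 0.548 m; v₂²/2g = 1.44²/19.62 = 0.106 m.
Total head H = z₁ + ψ₁ + v₁²/2g = 244.86 + 49.75 + 0.548 = 295.16 m.
ψ₂ = H − z₂ − v₂²/2g = 295.16 − 239.35 − 0.106 = 55.70 m.
P₂ = ρgψ₂ = 1000 × 9.81 × 55.70 ≈ 546 kPa.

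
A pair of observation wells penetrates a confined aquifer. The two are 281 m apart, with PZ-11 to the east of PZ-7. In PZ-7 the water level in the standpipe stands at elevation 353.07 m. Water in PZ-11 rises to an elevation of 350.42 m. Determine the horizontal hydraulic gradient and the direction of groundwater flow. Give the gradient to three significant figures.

Total head at PZ-7: h = 353.07 m (water level in the piezometer is the total head).
Total head at PZ-11: h = 350.42 m (water level in the piezometer is the total head).
Head difference: h(PZ-7) − h(PZ-11) = 353.07 − 350.42 = 2.65 m.
Hydraulic gradient: i = |Δh| / L = 2.65 / 281 = 0.00943.
Flow is from higher to lower head: from PZ-7 toward PZ-11, i.e. toward the east.

i ≈ 0.00943; groundwater flows toward the east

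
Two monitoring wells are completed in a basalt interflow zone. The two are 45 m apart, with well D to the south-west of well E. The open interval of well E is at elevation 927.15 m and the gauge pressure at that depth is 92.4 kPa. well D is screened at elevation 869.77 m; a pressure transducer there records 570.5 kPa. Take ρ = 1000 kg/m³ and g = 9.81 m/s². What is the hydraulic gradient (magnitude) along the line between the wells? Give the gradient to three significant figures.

Pressure head at well E: ψ = P/(ρg) = 92.4×1000 / (1000 × 9.81) = 9.42 m.
Total head at well E: h = z + ψ = 927.15 + 9.42 = 936.57 m.
Pressure head at well D: ψ = P/(ρg) = 570.5×1000 / (1000 × 9.81) = 58.15 m.
Total head at well D: h = z + ψ = 869.77 + 58.15 = 927.92 m.
Head difference: h(well E) − h(well D) = 936.57 − 927.92 = 8.65 m.
Hydraulic gradient: i = |Δh| / L = 8.65 / 45 = 0.192.

i ≈ 0.192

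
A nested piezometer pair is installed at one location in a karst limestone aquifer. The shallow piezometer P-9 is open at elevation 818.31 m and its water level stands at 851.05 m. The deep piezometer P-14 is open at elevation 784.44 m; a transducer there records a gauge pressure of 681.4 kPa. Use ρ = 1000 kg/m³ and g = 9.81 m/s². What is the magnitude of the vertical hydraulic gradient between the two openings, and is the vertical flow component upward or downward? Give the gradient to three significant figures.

Total head at P-9: h = 851.05 m (water level in the standpipe).
Pressure head at P-14: ψ = P/(ρg) = 681.4×1000 / (1000 × 9.81) = 69.46 m.
Total head at P-14: h = z + ψ = 784.44 + 69.46 = 853.90 m.
Δh = h(P-9) − h(P-14) = 851.05 − 853.90 = -2.85 m.
Vertical separation Δz = 818.31 − 784.44 = 33.87 m.
|i_v| = |Δh| / Δz = 2.85 / 33.87 = 0.0841.
Head is higher in the deep piezometer, so vertical flow is upward (discharge condition).

|i_v| ≈ 0.0841; vertical flow is upward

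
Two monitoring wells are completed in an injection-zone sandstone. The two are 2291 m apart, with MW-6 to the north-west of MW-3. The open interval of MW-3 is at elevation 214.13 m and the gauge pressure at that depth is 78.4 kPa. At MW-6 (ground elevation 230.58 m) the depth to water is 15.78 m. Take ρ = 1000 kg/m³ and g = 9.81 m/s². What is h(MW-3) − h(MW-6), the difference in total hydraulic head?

Pressure head at MW-3: ψ = P/(ρg) = 78.4×1000 / (1000 × 9.81) = 7.99 m.
Total head at MW-3: h = z + ψ = 214.13 + 7.99 = 222.12 m.
Total head at MW-6: h = 230.58 − 15.78 = 214.80 m.
Head difference: h(MW-3) − h(MW-6) = 222.12 − 214.80 = 7.32 m.

Δh ≈ 7.32 m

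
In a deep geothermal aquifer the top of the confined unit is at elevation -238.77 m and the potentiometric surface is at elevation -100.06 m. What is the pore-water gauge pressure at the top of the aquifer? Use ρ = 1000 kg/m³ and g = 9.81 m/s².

P ≈ 1360 kPa

Pressure head at the aquifer top: ψ = h − z = -100.06 − (-238.77) = 138.71 m.
P = ρgψ = 1000 × 9.81 × 138.71 = 1360745 Pa ≈ 1360 kPa.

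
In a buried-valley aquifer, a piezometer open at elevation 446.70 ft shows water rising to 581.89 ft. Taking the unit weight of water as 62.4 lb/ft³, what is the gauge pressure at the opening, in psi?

Pressure head ψ = h − z = 581.89 − 446.70 = 135.19 ft.
P = γ·ψ / 144 = 62.4 × 135.19 / 144 = 58.6 psi.

P ≈ 58.6 psi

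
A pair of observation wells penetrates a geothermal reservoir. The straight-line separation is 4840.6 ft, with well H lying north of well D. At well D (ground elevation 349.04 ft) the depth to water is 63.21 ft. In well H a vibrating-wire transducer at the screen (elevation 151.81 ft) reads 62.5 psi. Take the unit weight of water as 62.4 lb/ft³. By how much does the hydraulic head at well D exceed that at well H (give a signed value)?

Δh ≈ -10.21 ft

Total head at well D: h = 349.04 − 63.21 = 285.83 ft.
Pressure head at well H: ψ = 144·P/γ = 144 × 62.5 / 62.4 = 144.23 ft.
Total head at well H: h = z + ψ = 151.81 + 144.23 = 296.04 ft.
Head difference: h(well D) − h(well H) = 285.83 − 296.04 = -10.21 ft.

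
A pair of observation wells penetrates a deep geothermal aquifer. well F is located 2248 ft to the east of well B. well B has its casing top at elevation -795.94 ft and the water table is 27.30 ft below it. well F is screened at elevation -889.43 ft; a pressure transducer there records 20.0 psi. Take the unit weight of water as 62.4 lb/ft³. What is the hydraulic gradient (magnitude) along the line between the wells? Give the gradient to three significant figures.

Total head at well B: h = -795.94 − 27.30 = -823.24 ft.
Pressure head at well F: ψ = 144·P/γ = 144 × 20.0 / 62.4 = 46.15 ft.
Total head at well F: h = z + ψ = -889.43 + 46.15 = -843.28 ft.
Head difference: h(well B) − h(well F) = -823.24 − (-843.28) = 20.04 ft.
Hydraulic gradient: i = |Δh| / L = 20.04 / 2248 = 0.00891.

i ≈ 0.00891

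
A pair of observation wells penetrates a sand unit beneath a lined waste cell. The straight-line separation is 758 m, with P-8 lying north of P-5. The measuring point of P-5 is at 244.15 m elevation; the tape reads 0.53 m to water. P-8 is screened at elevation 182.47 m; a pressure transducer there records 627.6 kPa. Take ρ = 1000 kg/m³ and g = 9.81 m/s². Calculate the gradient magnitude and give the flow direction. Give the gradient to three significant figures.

i ≈ 0.00373; groundwater flows toward the south

Total head at P-5: h = 244.15 − 0.53 = 243.62 m.
Pressure head at P-8: ψ = P/(ρg) = 627.6×1000 / (1000 × 9.81) = 63.98 m.
Total head at P-8: h = z + ψ = 182.47 + 63.98 = 246.45 m.
Head difference: h(P-5) − h(P-8) = 243.62 − 246.45 = -2.83 m.
Hydraulic gradient: i = |Δh| / L = 2.83 / 758 = 0.00373.
Flow is from higher to lower head: from P-8 toward P-5, i.e. toward the south.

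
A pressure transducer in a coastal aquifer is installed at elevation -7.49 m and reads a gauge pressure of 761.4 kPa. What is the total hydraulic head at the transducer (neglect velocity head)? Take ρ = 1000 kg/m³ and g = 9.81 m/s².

ψ = P/(ρg) = 761.4×1000 / (1000 × 9.81) = 77.61 m.
h = z + ψ = -7.49 + 77.61 = 70.12 m.

h ≈ 70.12 m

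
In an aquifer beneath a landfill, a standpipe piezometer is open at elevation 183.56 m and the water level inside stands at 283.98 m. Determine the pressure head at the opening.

Total head h = 283.98 m (the water-surface elevation in the piezometer).
Pressure head ψ = h − z = 283.98 − 183.56 = 100.42 m.

ψ ≈ 100.42 m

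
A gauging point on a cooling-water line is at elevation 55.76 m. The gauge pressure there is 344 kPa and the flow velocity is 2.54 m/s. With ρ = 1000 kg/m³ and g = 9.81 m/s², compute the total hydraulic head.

h ≈ 91.16 m

Pressure head ψ = P/(ρg) = 344×1000 / (1000 × 9.81) = 35.07 m.
Velocity head = v²/(2g) = 2.54² / (2 × 9.81) = 0.329 m.
h = z + ψ + v²/(2g) = 55.76 + 35.07 + 0.329 = 91.16 m.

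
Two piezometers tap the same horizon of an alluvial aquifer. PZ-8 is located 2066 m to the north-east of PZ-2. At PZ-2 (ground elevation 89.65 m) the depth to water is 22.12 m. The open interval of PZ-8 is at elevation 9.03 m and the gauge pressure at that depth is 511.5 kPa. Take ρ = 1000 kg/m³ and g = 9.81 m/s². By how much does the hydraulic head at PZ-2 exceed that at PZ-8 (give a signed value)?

Δh ≈ 6.36 m

Total head at PZ-2: h = 89.65 − 22.12 = 67.53 m.
Pressure head at PZ-8: ψ = P/(ρg) = 511.5×1000 / (1000 × 9.81) = 52.14 m.
Total head at PZ-8: h = z + ψ = 9.03 + 52.14 = 61.17 m.
Head difference: h(PZ-2) − h(PZ-8) = 67.53 − 61.17 = 6.36 m.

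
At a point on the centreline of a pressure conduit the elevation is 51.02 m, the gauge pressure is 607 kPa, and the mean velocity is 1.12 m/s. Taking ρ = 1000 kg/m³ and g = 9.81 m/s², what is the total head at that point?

Pressure head ψ = P/(ρg) = 607×1000 / (1000 × 9.81) = 61.88 m.
Velocity head = v²/(2g) = 1.12² / (2 × 9.81) = 0.064 m.
h = z + ψ + v²/(2g) = 51.02 + 61.88 + 0.064 = 112.96 m.

h ≈ 112.96 m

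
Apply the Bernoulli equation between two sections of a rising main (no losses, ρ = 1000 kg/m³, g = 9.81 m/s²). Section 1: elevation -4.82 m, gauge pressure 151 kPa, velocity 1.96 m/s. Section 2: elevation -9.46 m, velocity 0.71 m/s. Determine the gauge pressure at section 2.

Pressure head at 1: ψ₁ = P₁/(ρg) = 151×1000 / (1000 × 9.81) = 15.39 m.
Velocity heads: v₁²/2g = 1.96²/19.62 = 0.196 m; v₂²/2g = 0.71²/19.62 = 0.026 m.
Total head H = z₁ + ψ₁ + v₁²/2g = -4.82 + 15.39 + 0.196 = 10.77 m.
ψ₂ = H − z₂ − v₂²/2g = 10.77 − (-9.46) − 0.026 = 20.20 m.
P₂ = ρgψ₂ = 1000 × 9.81 × 20.20 ≈ 198 kPa.

P₂ ≈ 198 kPa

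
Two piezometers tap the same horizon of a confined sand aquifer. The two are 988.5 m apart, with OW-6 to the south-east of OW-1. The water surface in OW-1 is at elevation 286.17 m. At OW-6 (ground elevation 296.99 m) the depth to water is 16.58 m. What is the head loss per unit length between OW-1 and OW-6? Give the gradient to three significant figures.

Total head at OW-1: h = 286.17 m (water level in the piezometer is the total head).
Total head at OW-6: h = 296.99 − 16.58 = 280.41 m.
Head difference: h(OW-1) − h(OW-6) = 286.17 − 280.41 = 5.76 m.
Hydraulic gradient: i = |Δh| / L = 5.76 / 988.5 = 0.00583.

i ≈ 0.00583 m/m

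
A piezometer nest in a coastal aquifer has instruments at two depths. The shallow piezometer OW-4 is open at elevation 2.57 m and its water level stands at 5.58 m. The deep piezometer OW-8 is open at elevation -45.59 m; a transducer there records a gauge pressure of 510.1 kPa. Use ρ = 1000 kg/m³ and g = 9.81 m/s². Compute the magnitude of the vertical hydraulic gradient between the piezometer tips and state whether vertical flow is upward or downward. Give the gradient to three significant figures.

|i_v| ≈ 0.0172; vertical flow is upward

Total head at OW-4: h = 5.58 m (water level in the standpipe).
Pressure head at OW-8: ψ = P/(ρg) = 510.1×1000 / (1000 × 9.81) = 52.00 m.
Total head at OW-8: h = z + ψ = -45.59 + 52.00 = 6.41 m.
Δh = h(OW-4) − h(OW-8) = 5.58 − 6.41 = -0.83 m.
Vertical separation Δz = 2.57 − (-45.59) = 48.16 m.
|i_v| = |Δh| / Δz = 0.83 / 48.16 = 0.0172.
Head is higher in the deep piezometer, so vertical flow is upward (discharge condition).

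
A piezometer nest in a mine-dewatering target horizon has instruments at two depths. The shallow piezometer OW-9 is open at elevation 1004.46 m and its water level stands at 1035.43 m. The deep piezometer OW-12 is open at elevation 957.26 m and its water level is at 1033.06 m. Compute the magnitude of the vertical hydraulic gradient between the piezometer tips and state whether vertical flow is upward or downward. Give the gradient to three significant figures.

|i_v| ≈ 0.0502; vertical flow is downward

Total head at OW-9: h = 1035.43 m (water level in the standpipe).
Total head at OW-12: h = 1033.06 m.
Δh = h(OW-9) − h(OW-12) = 1035.43 − 1033.06 = 2.37 m.
Vertical separation Δz = 1004.46 − 957.26 = 47.20 m.
|i_v| = |Δh| / Δz = 2.37 / 47.20 = 0.0502.
Head is higher in the shallow piezometer, so vertical flow is downward (recharge condition).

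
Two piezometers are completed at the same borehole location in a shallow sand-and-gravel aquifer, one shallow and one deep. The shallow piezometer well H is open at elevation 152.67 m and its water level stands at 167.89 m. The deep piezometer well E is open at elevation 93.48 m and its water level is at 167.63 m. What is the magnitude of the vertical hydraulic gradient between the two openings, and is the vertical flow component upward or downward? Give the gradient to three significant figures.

|i_v| ≈ 0.00439; vertical flow is downward

Total head at well H: h = 167.89 m (water level in the standpipe).
Total head at well E: h = 167.63 m.
Δh = h(well H) − h(well E) = 167.89 − 167.63 = 0.26 m.
Vertical separation Δz = 152.67 − 93.48 = 59.19 m.
|i_v| = |Δh| / Δz = 0.26 / 59.19 = 0.00439.
Head is higher in the shallow piezometer, so vertical flow is downward (recharge condition).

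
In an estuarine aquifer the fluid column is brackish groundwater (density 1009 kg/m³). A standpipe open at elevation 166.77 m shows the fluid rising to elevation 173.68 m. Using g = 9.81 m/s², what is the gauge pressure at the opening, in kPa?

Pressure head ψ = h − z = 173.68 − 166.77 = 6.91 m.
P = ρgψ = 1009 × 9.81 × 6.91 = 68397 Pa ≈ 68.4 kPa.

P ≈ 68.4 kPa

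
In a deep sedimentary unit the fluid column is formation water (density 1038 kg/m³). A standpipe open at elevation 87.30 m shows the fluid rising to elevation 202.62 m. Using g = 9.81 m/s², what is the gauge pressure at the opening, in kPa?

Pressure head ψ = h − z = 202.62 − 87.30 = 115.32 m.
P = ρgψ = 1038 × 9.81 × 115.32 = 1174278 Pa ≈ 1170 kPa.

P ≈ 1170 kPa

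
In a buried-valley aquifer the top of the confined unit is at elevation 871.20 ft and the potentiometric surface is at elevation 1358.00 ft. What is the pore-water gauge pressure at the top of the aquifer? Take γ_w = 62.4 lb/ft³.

P ≈ 211 psi

Pressure head at the aquifer top: ψ = h − z = 1358.00 − 871.20 = 486.80 ft.
P = γψ/144 = 62.4 × 486.80 / 144 = 211 psi.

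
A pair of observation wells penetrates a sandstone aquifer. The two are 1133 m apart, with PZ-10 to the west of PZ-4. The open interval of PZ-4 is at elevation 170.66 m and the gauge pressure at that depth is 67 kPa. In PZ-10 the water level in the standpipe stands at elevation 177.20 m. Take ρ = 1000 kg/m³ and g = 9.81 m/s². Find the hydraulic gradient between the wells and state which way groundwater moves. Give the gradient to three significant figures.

Pressure head at PZ-4: ψ = P/(ρg) = 67×1000 / (1000 × 9.81) = 6.83 m.
Total head at PZ-4: h = z + ψ = 170.66 + 6.83 = 177.49 m.
Total head at PZ-10: h = 177.20 m (water level in the piezometer is the total head).
Head difference: h(PZ-4) − h(PZ-10) = 177.49 − 177.20 = 0.29 m.
Hydraulic gradient: i = |Δh| / L = 0.29 / 1133 = 0.000256.
Flow is from higher to lower head: from PZ-4 toward PZ-10, i.e. toward the west.

i ≈ 0.000256; groundwater flows toward the west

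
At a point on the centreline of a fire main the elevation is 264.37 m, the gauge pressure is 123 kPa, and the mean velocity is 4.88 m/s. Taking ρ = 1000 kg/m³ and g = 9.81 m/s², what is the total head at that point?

h ≈ 278.12 m

Pressure head ψ = P/(ρg) = 123×1000 / (1000 × 9.81) = 12.54 m.
Velocity head = v²/(2g) = 4.88² / (2 × 9.81) = 1.214 m.
h = z + ψ + v²/(2g) = 264.37 + 12.54 + 1.214 = 278.12 m.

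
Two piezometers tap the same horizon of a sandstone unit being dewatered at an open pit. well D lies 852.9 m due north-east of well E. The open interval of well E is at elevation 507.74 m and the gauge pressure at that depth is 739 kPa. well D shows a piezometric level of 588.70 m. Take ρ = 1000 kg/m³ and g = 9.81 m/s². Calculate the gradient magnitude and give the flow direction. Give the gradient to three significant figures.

Pressure head at well E: ψ = P/(ρg) = 739×1000 / (1000 × 9.81) = 75.33 m.
Total head at well E: h = z + ψ = 507.74 + 75.33 = 583.07 m.
Total head at well D: h = 588.70 m (water level in the piezometer is the total head).
Head difference: h(well E) − h(well D) = 583.07 − 588.70 = -5.63 m.
Hydraulic gradient: i = |Δh| / L = 5.63 / 852.9 = 0.00660.
Flow is from higher to lower head: from well D toward well E, i.e. toward the south-west.

i ≈ 0.00660; groundwater flows toward the south-west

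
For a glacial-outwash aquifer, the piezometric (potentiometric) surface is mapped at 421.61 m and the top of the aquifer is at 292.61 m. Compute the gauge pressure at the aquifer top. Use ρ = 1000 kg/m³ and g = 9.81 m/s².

Pressure head at the aquifer top: ψ = h − z = 421.61 − 292.61 = 129.00 m.
P = ρgψ = 1000 × 9.81 × 129.00 = 1265490 Pa ≈ 1270 kPa.

P ≈ 1270 kPa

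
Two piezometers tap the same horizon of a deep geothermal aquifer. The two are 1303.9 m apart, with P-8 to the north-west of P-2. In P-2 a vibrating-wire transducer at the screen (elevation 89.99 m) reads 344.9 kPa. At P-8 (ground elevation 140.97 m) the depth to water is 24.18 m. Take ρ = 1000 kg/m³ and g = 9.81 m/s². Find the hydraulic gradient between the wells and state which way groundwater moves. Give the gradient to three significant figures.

Pressure head at P-2: ψ = P/(ρg) = 344.9×1000 / (1000 × 9.81) = 35.16 m.
Total head at P-2: h = z + ψ = 89.99 + 35.16 = 125.15 m.
Total head at P-8: h = 140.97 − 24.18 = 116.79 m.
Head difference: h(P-2) − h(P-8) = 125.15 − 116.79 = 8.36 m.
Hydraulic gradient: i = |Δh| / L = 8.36 / 1303.9 = 0.00641.
Flow is from higher to lower head: from P-2 toward P-8, i.e. toward the north-west.

i ≈ 0.00641; groundwater flows toward the north-west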